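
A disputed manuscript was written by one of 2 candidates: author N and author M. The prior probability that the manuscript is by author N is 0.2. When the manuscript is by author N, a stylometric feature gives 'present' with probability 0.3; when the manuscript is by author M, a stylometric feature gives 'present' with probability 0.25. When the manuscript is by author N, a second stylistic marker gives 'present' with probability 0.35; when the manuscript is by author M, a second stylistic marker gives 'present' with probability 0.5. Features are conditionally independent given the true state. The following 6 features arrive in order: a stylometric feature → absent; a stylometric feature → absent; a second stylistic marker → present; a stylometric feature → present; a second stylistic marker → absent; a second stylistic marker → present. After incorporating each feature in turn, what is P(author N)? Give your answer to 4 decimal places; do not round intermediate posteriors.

After a stylometric feature='absent': P(author N) = 0.7·0.2000 / (0.7·0.2000 + 0.75·0.8000) ≈ 0.1892
After a stylometric feature='absent': P(author N) = 0.7·0.1892 / (0.7·0.1892 + 0.75·0.8108) ≈ 0.1788
After a second stylistic marker='present': P(author N) = 0.35·0.1788 / (0.35·0.1788 + 0.5·0.8212) ≈ 0.1323
After a stylometric feature='present': P(author N) = 0.3·0.1323 / (0.3·0.1323 + 0.25·0.8677) ≈ 0.1546
After a second stylistic marker='absent': P(author N) = 0.65·0.1546 / (0.65·0.1546 + 0.5·0.8454) ≈ 0.1921
After a second stylistic marker='present': P(author N) = 0.35·0.1921 / (0.35·0.1921 + 0.5·0.8079) ≈ 0.1427

0.1427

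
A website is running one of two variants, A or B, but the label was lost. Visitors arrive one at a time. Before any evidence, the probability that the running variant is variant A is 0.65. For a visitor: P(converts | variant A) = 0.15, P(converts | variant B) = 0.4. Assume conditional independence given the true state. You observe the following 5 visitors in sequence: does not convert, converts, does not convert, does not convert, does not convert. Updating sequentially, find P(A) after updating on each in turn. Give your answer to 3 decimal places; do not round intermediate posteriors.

0.737

After 'does not convert': P(A) = 0.85·0.6500 / (0.85·0.6500 + 0.6·0.3500) ≈ 0.7246
After 'converts': P(A) = 0.15·0.7246 / (0.15·0.7246 + 0.4·0.2754) ≈ 0.4966
After 'does not convert': P(A) = 0.85·0.4966 / (0.85·0.4966 + 0.6·0.5034) ≈ 0.5829
After 'does not convert': P(A) = 0.85·0.5829 / (0.85·0.5829 + 0.6·0.4171) ≈ 0.6644
After 'does not convert': P(A) = 0.85·0.6644 / (0.85·0.6644 + 0.6·0.3356) ≈ 0.7372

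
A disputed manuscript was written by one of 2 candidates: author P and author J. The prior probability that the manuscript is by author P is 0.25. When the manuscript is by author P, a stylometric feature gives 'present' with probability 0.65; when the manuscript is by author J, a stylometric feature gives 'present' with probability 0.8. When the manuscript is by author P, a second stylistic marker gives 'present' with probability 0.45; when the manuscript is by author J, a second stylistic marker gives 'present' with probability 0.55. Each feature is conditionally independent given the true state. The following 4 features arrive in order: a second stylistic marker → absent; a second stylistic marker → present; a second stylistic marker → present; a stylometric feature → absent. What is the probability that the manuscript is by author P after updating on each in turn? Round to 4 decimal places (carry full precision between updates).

0.3231

Apply Bayes' rule sequentially, carrying P(author P) forward.
After a second stylistic marker='absent': P(author P) = 0.55·0.2500 / (0.55·0.2500 + 0.45·0.7500) ≈ 0.2895
After a second stylistic marker='present': P(author P) = 0.45·0.2895 / (0.45·0.2895 + 0.55·0.7105) ≈ 0.2500
After a second stylistic marker='present': P(author P) = 0.45·0.2500 / (0.45·0.2500 + 0.55·0.7500) ≈ 0.2143
After a stylometric feature='absent': P(author P) = 0.35·0.2143 / (0.35·0.2143 + 0.2·0.7857) ≈ 0.3231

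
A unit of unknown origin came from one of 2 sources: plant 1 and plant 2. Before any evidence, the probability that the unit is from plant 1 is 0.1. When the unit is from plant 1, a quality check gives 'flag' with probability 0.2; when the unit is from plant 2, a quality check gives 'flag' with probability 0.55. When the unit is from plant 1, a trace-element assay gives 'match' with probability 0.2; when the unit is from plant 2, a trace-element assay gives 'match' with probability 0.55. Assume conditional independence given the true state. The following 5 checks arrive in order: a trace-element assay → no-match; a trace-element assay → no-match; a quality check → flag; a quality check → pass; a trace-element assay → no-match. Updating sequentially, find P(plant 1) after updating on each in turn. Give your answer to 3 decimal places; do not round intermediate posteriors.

Apply Bayes' rule sequentially, carrying P(plant 1) forward.
After a trace-element assay='no-match': P(plant 1) = 0.8·0.1000 / (0.8·0.1000 + 0.45·0.9000) ≈ 0.1649
After a trace-element assay='no-match': P(plant 1) = 0.8·0.1649 / (0.8·0.1649 + 0.45·0.8351) ≈ 0.2599
After a quality check='flag': P(plant 1) = 0.2·0.2599 / (0.2·0.2599 + 0.55·0.7401) ≈ 0.1132
After a quality check='pass': P(plant 1) = 0.8·0.1132 / (0.8·0.1132 + 0.45·0.8868) ≈ 0.1850
After a trace-element assay='no-match': P(plant 1) = 0.8·0.1850 / (0.8·0.1850 + 0.45·0.8150) ≈ 0.2875

0.288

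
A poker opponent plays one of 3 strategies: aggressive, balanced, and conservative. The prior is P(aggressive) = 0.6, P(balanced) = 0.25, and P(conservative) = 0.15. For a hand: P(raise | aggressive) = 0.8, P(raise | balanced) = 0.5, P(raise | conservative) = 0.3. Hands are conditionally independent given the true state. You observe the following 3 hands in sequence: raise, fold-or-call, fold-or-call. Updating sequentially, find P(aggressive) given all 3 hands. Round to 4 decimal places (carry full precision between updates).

0.2648

Apply Bayes' rule sequentially, carrying P(aggressive) forward.
After 'raise': normaliser = 0.8·0.6000 + 0.5·0.2500 + 0.3·0.1500; P(aggressive) ≈ 0.7385, P(balanced) ≈ 0.1923, P(conservative) ≈ 0.0692
After 'fold-or-call': normaliser = 0.2·0.7385 + 0.5·0.1923 + 0.7·0.0692; P(aggressive) ≈ 0.5053, P(balanced) ≈ 0.3289, P(conservative) ≈ 0.1658
After 'fold-or-call': normaliser = 0.2·0.5053 + 0.5·0.3289 + 0.7·0.1658; P(aggressive) ≈ 0.2648, P(balanced) ≈ 0.4310, P(conservative) ≈ 0.3041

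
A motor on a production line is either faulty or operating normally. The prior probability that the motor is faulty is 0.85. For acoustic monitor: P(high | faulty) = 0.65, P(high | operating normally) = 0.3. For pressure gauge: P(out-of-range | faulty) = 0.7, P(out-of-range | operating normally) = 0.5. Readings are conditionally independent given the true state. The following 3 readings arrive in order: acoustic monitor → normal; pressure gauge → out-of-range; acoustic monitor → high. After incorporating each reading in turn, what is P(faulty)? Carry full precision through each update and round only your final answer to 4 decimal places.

0.8958

After acoustic monitor='normal': P(faulty) = 0.35·0.8500 / (0.35·0.8500 + 0.7·0.1500) ≈ 0.7391
After pressure gauge='out-of-range': P(faulty) = 0.7·0.7391 / (0.7·0.7391 + 0.5·0.2609) ≈ 0.7987
After acoustic monitor='high': P(faulty) = 0.65·0.7987 / (0.65·0.7987 + 0.3·0.2013) ≈ 0.8958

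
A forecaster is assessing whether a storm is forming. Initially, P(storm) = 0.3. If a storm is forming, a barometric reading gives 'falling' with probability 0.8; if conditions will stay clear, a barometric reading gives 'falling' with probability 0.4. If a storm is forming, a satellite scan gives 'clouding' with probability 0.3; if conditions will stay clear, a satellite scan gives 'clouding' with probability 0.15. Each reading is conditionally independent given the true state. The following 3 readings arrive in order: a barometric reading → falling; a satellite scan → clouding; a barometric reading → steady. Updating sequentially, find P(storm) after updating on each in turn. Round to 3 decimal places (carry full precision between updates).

After a barometric reading='falling': P(storm) = 0.8·0.3000 / (0.8·0.3000 + 0.4·0.7000) ≈ 0.4615
After a satellite scan='clouding': P(storm) = 0.3·0.4615 / (0.3·0.4615 + 0.15·0.5385) ≈ 0.6316
After a barometric reading='steady': P(storm) = 0.2·0.6316 / (0.2·0.6316 + 0.6·0.3684) ≈ 0.3636

0.364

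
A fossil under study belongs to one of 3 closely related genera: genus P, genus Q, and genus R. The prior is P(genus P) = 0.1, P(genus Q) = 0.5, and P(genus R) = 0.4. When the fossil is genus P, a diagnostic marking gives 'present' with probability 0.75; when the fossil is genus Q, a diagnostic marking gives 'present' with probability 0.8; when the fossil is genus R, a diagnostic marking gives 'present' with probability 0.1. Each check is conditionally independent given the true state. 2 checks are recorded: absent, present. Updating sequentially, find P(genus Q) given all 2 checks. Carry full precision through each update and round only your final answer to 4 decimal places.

After 'absent': normaliser = 0.25·0.1000 + 0.2·0.5000 + 0.9·0.4000; P(genus P) ≈ 0.0515, P(genus Q) ≈ 0.2062, P(genus R) ≈ 0.7423
After 'present': normaliser = 0.75·0.0515 + 0.8·0.2062 + 0.1·0.7423; P(genus P) ≈ 0.1391, P(genus Q) ≈ 0.5937, P(genus R) ≈ 0.2672

0.5937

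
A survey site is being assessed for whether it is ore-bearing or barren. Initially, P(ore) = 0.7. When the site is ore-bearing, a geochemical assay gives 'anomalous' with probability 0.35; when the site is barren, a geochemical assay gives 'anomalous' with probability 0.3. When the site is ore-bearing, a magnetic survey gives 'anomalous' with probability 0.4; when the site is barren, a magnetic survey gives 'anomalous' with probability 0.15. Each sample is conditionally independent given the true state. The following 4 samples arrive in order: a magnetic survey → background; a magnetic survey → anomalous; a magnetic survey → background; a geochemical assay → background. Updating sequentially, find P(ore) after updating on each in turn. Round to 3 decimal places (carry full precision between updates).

0.742

After a magnetic survey='background': P(ore) = 0.6·0.7000 / (0.6·0.7000 + 0.85·0.3000) ≈ 0.6222
After a magnetic survey='anomalous': P(ore) = 0.4·0.6222 / (0.4·0.6222 + 0.15·0.3778) ≈ 0.8145
After a magnetic survey='background': P(ore) = 0.6·0.8145 / (0.6·0.8145 + 0.85·0.1855) ≈ 0.7561
After a geochemical assay='background': P(ore) = 0.65·0.7561 / (0.65·0.7561 + 0.7·0.2439) ≈ 0.7422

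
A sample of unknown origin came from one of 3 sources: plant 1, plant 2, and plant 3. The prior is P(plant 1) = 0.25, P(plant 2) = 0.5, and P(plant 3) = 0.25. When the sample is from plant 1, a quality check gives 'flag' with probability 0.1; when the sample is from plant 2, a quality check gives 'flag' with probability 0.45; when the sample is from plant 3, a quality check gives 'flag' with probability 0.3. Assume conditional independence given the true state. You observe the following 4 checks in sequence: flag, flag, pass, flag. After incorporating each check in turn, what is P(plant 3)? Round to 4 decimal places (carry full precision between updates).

After 'flag': normaliser = 0.1·0.2500 + 0.45·0.5000 + 0.3·0.2500; P(plant 1) ≈ 0.0769, P(plant 2) ≈ 0.6923, P(plant 3) ≈ 0.2308
After 'flag': normaliser = 0.1·0.0769 + 0.45·0.6923 + 0.3·0.2308; P(plant 1) ≈ 0.0198, P(plant 2) ≈ 0.8020, P(plant 3) ≈ 0.1782
After 'pass': normaliser = 0.9·0.0198 + 0.55·0.8020 + 0.7·0.1782; P(plant 1) ≈ 0.0305, P(plant 2) ≈ 0.7557, P(plant 3) ≈ 0.2137
After 'flag': normaliser = 0.1·0.0305 + 0.45·0.7557 + 0.3·0.2137; P(plant 1) ≈ 0.0075, P(plant 2) ≈ 0.8351, P(plant 3) ≈ 0.1575

0.1575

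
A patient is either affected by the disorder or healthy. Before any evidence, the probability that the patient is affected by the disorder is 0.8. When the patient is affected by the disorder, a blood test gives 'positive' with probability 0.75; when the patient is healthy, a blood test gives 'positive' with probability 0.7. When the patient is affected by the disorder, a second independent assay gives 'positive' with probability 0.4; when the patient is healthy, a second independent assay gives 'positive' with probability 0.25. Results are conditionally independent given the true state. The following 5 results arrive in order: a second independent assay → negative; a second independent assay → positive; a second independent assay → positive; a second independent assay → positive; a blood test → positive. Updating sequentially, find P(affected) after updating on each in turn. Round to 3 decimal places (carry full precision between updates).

0.934

Apply Bayes' rule sequentially, carrying P(affected) forward.
After a second independent assay='negative': P(affected) = 0.6·0.8000 / (0.6·0.8000 + 0.75·0.2000) ≈ 0.7619
After a second independent assay='positive': P(affected) = 0.4·0.7619 / (0.4·0.7619 + 0.25·0.2381) ≈ 0.8366
After a second independent assay='positive': P(affected) = 0.4·0.8366 / (0.4·0.8366 + 0.25·0.1634) ≈ 0.8912
After a second independent assay='positive': P(affected) = 0.4·0.8912 / (0.4·0.8912 + 0.25·0.1088) ≈ 0.9291
After a blood test='positive': P(affected) = 0.75·0.9291 / (0.75·0.9291 + 0.7·0.0709) ≈ 0.9335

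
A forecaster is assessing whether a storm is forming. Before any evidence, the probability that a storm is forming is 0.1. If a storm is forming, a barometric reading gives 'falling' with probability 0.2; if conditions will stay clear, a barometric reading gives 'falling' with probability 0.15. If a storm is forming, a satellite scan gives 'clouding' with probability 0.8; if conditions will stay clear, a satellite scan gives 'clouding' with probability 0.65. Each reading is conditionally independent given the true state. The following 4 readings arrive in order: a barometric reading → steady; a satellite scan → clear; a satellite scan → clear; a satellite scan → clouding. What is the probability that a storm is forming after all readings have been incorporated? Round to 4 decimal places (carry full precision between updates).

0.0403

After a barometric reading='steady': P(storm) = 0.8·0.1000 / (0.8·0.1000 + 0.85·0.9000) ≈ 0.0947
After a satellite scan='clear': P(storm) = 0.2·0.0947 / (0.2·0.0947 + 0.35·0.9053) ≈ 0.0564
After a satellite scan='clear': P(storm) = 0.2·0.0564 / (0.2·0.0564 + 0.35·0.9436) ≈ 0.0330
After a satellite scan='clouding': P(storm) = 0.8·0.0330 / (0.8·0.0330 + 0.65·0.9670) ≈ 0.0403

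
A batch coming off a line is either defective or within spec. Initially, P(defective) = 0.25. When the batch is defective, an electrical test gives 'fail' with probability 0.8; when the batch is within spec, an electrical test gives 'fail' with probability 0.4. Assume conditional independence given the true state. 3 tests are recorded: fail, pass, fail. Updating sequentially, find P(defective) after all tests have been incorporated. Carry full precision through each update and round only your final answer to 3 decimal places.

After 'fail': P(defective) = 0.8·0.2500 / (0.8·0.2500 + 0.4·0.7500) ≈ 0.4000
After 'pass': P(defective) = 0.2·0.4000 / (0.2·0.4000 + 0.6·0.6000) ≈ 0.1818
After 'fail': P(defective) = 0.8·0.1818 / (0.8·0.1818 + 0.4·0.8182) ≈ 0.3077

0.308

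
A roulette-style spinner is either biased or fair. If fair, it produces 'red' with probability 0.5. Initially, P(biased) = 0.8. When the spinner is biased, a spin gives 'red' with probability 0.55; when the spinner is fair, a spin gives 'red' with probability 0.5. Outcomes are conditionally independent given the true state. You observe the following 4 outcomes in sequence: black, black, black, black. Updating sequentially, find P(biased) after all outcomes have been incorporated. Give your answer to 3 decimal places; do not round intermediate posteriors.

After 'black': P(biased) = 0.45·0.8000 / (0.45·0.8000 + 0.5·0.2000) ≈ 0.7826
After 'black': P(biased) = 0.45·0.7826 / (0.45·0.7826 + 0.5·0.2174) ≈ 0.7642
After 'black': P(biased) = 0.45·0.7642 / (0.45·0.7642 + 0.5·0.2358) ≈ 0.7446
After 'black': P(biased) = 0.45·0.7446 / (0.45·0.7446 + 0.5·0.2554) ≈ 0.7241

0.724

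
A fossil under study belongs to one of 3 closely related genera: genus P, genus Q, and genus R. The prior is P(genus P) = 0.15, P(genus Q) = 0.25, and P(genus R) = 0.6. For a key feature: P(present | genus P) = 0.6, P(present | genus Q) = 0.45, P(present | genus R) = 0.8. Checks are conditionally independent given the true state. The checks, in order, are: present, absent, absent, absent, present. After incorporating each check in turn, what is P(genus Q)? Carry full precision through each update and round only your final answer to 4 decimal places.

0.5634

Apply Bayes' rule sequentially, carrying P(genus Q) forward.
After 'present': normaliser = 0.6·0.1500 + 0.45·0.2500 + 0.8·0.6000; P(genus P) ≈ 0.1319, P(genus Q) ≈ 0.1648, P(genus R) ≈ 0.7033
After 'absent': normaliser = 0.4·0.1319 + 0.55·0.1648 + 0.2·0.7033; P(genus P) ≈ 0.1857, P(genus Q) ≈ 0.3191, P(genus R) ≈ 0.4952
After 'absent': normaliser = 0.4·0.1857 + 0.55·0.3191 + 0.2·0.4952; P(genus P) ≈ 0.2129, P(genus Q) ≈ 0.5032, P(genus R) ≈ 0.2839
After 'absent': normaliser = 0.4·0.2129 + 0.55·0.5032 + 0.2·0.2839; P(genus P) ≈ 0.2034, P(genus Q) ≈ 0.6610, P(genus R) ≈ 0.1356
After 'present': normaliser = 0.6·0.2034 + 0.45·0.6610 + 0.8·0.1356; P(genus P) ≈ 0.2312, P(genus Q) ≈ 0.5634, P(genus R) ≈ 0.2055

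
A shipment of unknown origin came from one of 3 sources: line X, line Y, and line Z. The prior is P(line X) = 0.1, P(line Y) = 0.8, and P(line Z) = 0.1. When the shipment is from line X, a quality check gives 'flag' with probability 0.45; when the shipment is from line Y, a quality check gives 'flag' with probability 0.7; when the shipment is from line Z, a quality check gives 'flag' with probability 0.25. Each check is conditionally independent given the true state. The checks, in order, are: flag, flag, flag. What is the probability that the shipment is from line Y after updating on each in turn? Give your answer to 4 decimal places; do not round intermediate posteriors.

0.9626

After 'flag': normaliser = 0.45·0.1000 + 0.7·0.8000 + 0.25·0.1000; P(line X) ≈ 0.0714, P(line Y) ≈ 0.8889, P(line Z) ≈ 0.0397
After 'flag': normaliser = 0.45·0.0714 + 0.7·0.8889 + 0.25·0.0397; P(line X) ≈ 0.0484, P(line Y) ≈ 0.9367, P(line Z) ≈ 0.0149
After 'flag': normaliser = 0.45·0.0484 + 0.7·0.9367 + 0.25·0.0149; P(line X) ≈ 0.0320, P(line Y) ≈ 0.9626, P(line Z) ≈ 0.0055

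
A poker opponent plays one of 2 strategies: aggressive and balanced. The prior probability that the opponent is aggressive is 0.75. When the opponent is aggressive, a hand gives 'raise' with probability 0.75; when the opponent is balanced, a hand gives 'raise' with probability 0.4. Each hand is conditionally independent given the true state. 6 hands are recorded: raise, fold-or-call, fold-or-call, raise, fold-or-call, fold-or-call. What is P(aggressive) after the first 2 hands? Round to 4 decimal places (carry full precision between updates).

0.7009

Each posterior becomes the prior for the next update.
After 'raise': P(aggressive) = 0.75·0.7500 / (0.75·0.7500 + 0.4·0.2500) ≈ 0.8491
After 'fold-or-call': P(aggressive) = 0.25·0.8491 / (0.25·0.8491 + 0.6·0.1509) ≈ 0.7009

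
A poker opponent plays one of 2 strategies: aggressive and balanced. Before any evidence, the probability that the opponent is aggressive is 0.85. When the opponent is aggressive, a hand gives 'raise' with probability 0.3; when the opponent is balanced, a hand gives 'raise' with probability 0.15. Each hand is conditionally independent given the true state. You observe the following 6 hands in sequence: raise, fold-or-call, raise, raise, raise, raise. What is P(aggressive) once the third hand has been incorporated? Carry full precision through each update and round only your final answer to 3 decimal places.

0.949

After 'raise': P(aggressive) = 0.3·0.8500 / (0.3·0.8500 + 0.15·0.1500) ≈ 0.9189
After 'fold-or-call': P(aggressive) = 0.7·0.9189 / (0.7·0.9189 + 0.85·0.0811) ≈ 0.9032
After 'raise': P(aggressive) = 0.3·0.9032 / (0.3·0.9032 + 0.15·0.0968) ≈ 0.9492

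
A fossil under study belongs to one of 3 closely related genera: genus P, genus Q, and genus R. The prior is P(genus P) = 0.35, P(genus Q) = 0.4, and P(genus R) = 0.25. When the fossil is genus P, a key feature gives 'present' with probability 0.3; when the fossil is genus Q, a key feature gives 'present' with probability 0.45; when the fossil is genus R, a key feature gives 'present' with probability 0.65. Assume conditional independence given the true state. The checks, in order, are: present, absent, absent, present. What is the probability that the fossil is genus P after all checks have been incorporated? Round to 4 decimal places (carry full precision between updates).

After 'present': normaliser = 0.3·0.3500 + 0.45·0.4000 + 0.65·0.2500; P(genus P) ≈ 0.2346, P(genus Q) ≈ 0.4022, P(genus R) ≈ 0.3631
After 'absent': normaliser = 0.7·0.2346 + 0.55·0.4022 + 0.35·0.3631; P(genus P) ≈ 0.3204, P(genus Q) ≈ 0.4316, P(genus R) ≈ 0.2480
After 'absent': normaliser = 0.7·0.3204 + 0.55·0.4316 + 0.35·0.2480; P(genus P) ≈ 0.4090, P(genus Q) ≈ 0.4328, P(genus R) ≈ 0.1582
After 'present': normaliser = 0.3·0.4090 + 0.45·0.4328 + 0.65·0.1582; P(genus P) ≈ 0.2919, P(genus Q) ≈ 0.4634, P(genus R) ≈ 0.2447

0.2919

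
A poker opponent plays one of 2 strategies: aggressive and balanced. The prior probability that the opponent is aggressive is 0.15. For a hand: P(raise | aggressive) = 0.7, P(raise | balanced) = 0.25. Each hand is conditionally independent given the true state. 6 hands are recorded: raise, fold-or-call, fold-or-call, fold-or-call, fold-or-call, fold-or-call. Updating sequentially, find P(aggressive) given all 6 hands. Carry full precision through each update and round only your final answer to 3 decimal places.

0.005

After 'raise': P(aggressive) = 0.7·0.1500 / (0.7·0.1500 + 0.25·0.8500) ≈ 0.3307
After 'fold-or-call': P(aggressive) = 0.3·0.3307 / (0.3·0.3307 + 0.75·0.6693) ≈ 0.1650
After 'fold-or-call': P(aggressive) = 0.3·0.1650 / (0.3·0.1650 + 0.75·0.8350) ≈ 0.0733
After 'fold-or-call': P(aggressive) = 0.3·0.0733 / (0.3·0.0733 + 0.75·0.9267) ≈ 0.0307
After 'fold-or-call': P(aggressive) = 0.3·0.0307 / (0.3·0.0307 + 0.75·0.9693) ≈ 0.0125
After 'fold-or-call': P(aggressive) = 0.3·0.0125 / (0.3·0.0125 + 0.75·0.9875) ≈ 0.0050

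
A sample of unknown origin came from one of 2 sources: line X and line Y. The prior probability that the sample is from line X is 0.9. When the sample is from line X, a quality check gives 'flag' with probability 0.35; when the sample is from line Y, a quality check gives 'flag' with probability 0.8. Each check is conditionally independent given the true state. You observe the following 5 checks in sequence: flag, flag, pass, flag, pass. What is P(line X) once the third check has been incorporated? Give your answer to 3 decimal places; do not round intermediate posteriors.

After 'flag': P(line X) = 0.35·0.9000 / (0.35·0.9000 + 0.8·0.1000) ≈ 0.7975
After 'flag': P(line X) = 0.35·0.7975 / (0.35·0.7975 + 0.8·0.2025) ≈ 0.6327
After 'pass': P(line X) = 0.65·0.6327 / (0.65·0.6327 + 0.2·0.3673) ≈ 0.8485

0.848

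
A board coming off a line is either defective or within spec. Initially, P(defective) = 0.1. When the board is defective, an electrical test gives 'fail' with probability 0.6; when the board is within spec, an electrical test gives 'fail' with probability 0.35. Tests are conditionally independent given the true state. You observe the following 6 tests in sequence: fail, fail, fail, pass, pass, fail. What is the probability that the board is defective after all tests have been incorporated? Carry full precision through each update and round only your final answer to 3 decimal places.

After 'fail': P(defective) = 0.6·0.1000 / (0.6·0.1000 + 0.35·0.9000) ≈ 0.1600
After 'fail': P(defective) = 0.6·0.1600 / (0.6·0.1600 + 0.35·0.8400) ≈ 0.2462
After 'fail': P(defective) = 0.6·0.2462 / (0.6·0.2462 + 0.35·0.7538) ≈ 0.3589
After 'pass': P(defective) = 0.4·0.3589 / (0.4·0.3589 + 0.65·0.6411) ≈ 0.2562
After 'pass': P(defective) = 0.4·0.2562 / (0.4·0.2562 + 0.65·0.7438) ≈ 0.1749
After 'fail': P(defective) = 0.6·0.1749 / (0.6·0.1749 + 0.35·0.8251) ≈ 0.2665

0.267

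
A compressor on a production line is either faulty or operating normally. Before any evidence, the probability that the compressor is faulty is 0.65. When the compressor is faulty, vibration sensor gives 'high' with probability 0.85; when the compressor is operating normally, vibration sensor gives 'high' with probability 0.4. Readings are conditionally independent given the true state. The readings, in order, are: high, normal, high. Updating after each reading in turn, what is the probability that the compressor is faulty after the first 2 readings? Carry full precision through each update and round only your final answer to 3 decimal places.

After 'high': P(faulty) = 0.85·0.6500 / (0.85·0.6500 + 0.4·0.3500) ≈ 0.7978
After 'normal': P(faulty) = 0.15·0.7978 / (0.15·0.7978 + 0.6·0.2022) ≈ 0.4966

0.497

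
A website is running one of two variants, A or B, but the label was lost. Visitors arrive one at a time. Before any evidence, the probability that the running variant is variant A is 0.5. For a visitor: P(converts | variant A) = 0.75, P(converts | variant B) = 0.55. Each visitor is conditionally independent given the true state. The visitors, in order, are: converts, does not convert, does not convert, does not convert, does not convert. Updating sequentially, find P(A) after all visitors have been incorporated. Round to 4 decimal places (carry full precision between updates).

After 'converts': P(A) = 0.75·0.5000 / (0.75·0.5000 + 0.55·0.5000) ≈ 0.5769
After 'does not convert': P(A) = 0.25·0.5769 / (0.25·0.5769 + 0.45·0.4231) ≈ 0.4310
After 'does not convert': P(A) = 0.25·0.4310 / (0.25·0.4310 + 0.45·0.5690) ≈ 0.2962
After 'does not convert': P(A) = 0.25·0.2962 / (0.25·0.2962 + 0.45·0.7038) ≈ 0.1895
After 'does not convert': P(A) = 0.25·0.1895 / (0.25·0.1895 + 0.45·0.8105) ≈ 0.1150

0.1150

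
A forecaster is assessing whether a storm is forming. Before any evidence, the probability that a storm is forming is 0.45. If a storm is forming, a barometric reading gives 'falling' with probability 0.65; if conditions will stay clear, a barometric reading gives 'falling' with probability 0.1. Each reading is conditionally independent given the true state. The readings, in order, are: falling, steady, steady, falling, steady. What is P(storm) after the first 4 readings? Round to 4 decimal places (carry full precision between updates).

After 'falling': P(storm) = 0.65·0.4500 / (0.65·0.4500 + 0.1·0.5500) ≈ 0.8417
After 'steady': P(storm) = 0.35·0.8417 / (0.35·0.8417 + 0.9·0.1583) ≈ 0.6741
After 'steady': P(storm) = 0.35·0.6741 / (0.35·0.6741 + 0.9·0.3259) ≈ 0.4458
After 'falling': P(storm) = 0.65·0.4458 / (0.65·0.4458 + 0.1·0.5542) ≈ 0.8394

0.8394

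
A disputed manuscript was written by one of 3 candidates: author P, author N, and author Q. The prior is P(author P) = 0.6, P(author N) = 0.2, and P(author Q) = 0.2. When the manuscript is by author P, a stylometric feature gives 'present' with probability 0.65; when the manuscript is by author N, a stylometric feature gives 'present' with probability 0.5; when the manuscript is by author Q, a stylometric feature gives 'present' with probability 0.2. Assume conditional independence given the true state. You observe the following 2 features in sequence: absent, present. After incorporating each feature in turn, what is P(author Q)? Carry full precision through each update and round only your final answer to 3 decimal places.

0.146

After 'absent': normaliser = 0.35·0.6000 + 0.5·0.2000 + 0.8·0.2000; P(author P) ≈ 0.4468, P(author N) ≈ 0.2128, P(author Q) ≈ 0.3404
After 'present': normaliser = 0.65·0.4468 + 0.5·0.2128 + 0.2·0.3404; P(author P) ≈ 0.6247, P(author N) ≈ 0.2288, P(author Q) ≈ 0.1465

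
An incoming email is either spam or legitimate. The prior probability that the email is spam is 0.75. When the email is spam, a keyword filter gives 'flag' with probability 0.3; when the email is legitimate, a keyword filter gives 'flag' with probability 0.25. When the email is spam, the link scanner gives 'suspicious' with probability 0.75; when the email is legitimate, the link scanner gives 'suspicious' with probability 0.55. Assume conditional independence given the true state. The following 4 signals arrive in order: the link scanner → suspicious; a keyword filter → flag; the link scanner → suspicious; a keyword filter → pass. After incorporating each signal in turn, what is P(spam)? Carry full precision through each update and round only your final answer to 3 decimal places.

0.862

Each posterior becomes the prior for the next update.
After the link scanner='suspicious': P(spam) = 0.75·0.7500 / (0.75·0.7500 + 0.55·0.2500) ≈ 0.8036
After a keyword filter='flag': P(spam) = 0.3·0.8036 / (0.3·0.8036 + 0.25·0.1964) ≈ 0.8308
After the link scanner='suspicious': P(spam) = 0.75·0.8308 / (0.75·0.8308 + 0.55·0.1692) ≈ 0.8700
After a keyword filter='pass': P(spam) = 0.7·0.8700 / (0.7·0.8700 + 0.75·0.1300) ≈ 0.8620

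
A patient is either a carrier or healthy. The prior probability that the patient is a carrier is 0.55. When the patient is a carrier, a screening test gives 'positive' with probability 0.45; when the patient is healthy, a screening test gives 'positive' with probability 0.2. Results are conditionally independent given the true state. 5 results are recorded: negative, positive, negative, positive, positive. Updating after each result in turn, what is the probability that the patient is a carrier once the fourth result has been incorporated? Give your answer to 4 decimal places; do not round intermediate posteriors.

After 'negative': P(carrier) = 0.55·0.5500 / (0.55·0.5500 + 0.8·0.4500) ≈ 0.4566
After 'positive': P(carrier) = 0.45·0.4566 / (0.45·0.4566 + 0.2·0.5434) ≈ 0.6541
After 'negative': P(carrier) = 0.55·0.6541 / (0.55·0.6541 + 0.8·0.3459) ≈ 0.5652
After 'positive': P(carrier) = 0.45·0.5652 / (0.45·0.5652 + 0.2·0.4348) ≈ 0.7452

0.7452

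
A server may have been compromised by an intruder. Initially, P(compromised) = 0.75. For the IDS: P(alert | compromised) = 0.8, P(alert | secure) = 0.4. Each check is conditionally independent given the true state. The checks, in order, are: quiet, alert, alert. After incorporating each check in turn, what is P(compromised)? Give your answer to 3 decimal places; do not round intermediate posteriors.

Apply Bayes' rule sequentially, carrying P(compromised) forward.
After 'quiet': P(compromised) = 0.2·0.7500 / (0.2·0.7500 + 0.6·0.2500) ≈ 0.5000
After 'alert': P(compromised) = 0.8·0.5000 / (0.8·0.5000 + 0.4·0.5000) ≈ 0.6667
After 'alert': P(compromised) = 0.8·0.6667 / (0.8·0.6667 + 0.4·0.3333) ≈ 0.8000

0.800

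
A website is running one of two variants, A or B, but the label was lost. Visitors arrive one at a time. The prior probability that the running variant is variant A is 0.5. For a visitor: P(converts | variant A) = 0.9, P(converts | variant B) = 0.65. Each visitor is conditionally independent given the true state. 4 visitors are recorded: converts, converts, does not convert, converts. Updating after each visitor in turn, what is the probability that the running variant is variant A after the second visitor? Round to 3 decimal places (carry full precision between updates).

0.657

After 'converts': P(A) = 0.9·0.5000 / (0.9·0.5000 + 0.65·0.5000) ≈ 0.5806
After 'converts': P(A) = 0.9·0.5806 / (0.9·0.5806 + 0.65·0.4194) ≈ 0.6572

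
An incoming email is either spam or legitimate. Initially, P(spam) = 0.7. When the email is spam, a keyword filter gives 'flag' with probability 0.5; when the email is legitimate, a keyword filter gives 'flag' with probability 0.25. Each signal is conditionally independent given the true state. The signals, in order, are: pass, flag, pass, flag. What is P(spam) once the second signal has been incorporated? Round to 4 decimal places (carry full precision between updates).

0.7568

After 'pass': P(spam) = 0.5·0.7000 / (0.5·0.7000 + 0.75·0.3000) ≈ 0.6087
After 'flag': P(spam) = 0.5·0.6087 / (0.5·0.6087 + 0.25·0.3913) ≈ 0.7568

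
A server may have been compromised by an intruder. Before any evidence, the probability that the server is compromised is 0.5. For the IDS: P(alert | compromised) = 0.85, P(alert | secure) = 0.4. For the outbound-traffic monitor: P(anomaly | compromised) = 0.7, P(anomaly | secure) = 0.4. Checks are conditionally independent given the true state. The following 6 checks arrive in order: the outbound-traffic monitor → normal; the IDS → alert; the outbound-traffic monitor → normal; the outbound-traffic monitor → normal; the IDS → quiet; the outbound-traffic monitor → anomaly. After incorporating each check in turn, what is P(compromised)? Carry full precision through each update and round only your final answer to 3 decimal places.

0.104

After the outbound-traffic monitor='normal': P(compromised) = 0.3·0.5000 / (0.3·0.5000 + 0.6·0.5000) ≈ 0.3333
After the IDS='alert': P(compromised) = 0.85·0.3333 / (0.85·0.3333 + 0.4·0.6667) ≈ 0.5152
After the outbound-traffic monitor='normal': P(compromised) = 0.3·0.5152 / (0.3·0.5152 + 0.6·0.4848) ≈ 0.3469
After the outbound-traffic monitor='normal': P(compromised) = 0.3·0.3469 / (0.3·0.3469 + 0.6·0.6531) ≈ 0.2099
After the IDS='quiet': P(compromised) = 0.15·0.2099 / (0.15·0.2099 + 0.6·0.7901) ≈ 0.0623
After the outbound-traffic monitor='anomaly': P(compromised) = 0.7·0.0623 / (0.7·0.0623 + 0.4·0.9377) ≈ 0.1041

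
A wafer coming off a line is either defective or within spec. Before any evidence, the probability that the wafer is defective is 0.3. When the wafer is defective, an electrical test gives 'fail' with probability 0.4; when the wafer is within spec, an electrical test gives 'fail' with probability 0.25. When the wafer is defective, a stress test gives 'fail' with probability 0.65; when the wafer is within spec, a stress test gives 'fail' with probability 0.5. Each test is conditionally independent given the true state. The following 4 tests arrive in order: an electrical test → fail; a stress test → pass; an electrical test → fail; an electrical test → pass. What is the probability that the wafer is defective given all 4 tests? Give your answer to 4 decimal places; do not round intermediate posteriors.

0.3806

After an electrical test='fail': P(defective) = 0.4·0.3000 / (0.4·0.3000 + 0.25·0.7000) ≈ 0.4068
After a stress test='pass': P(defective) = 0.35·0.4068 / (0.35·0.4068 + 0.5·0.5932) ≈ 0.3243
After an electrical test='fail': P(defective) = 0.4·0.3243 / (0.4·0.3243 + 0.25·0.6757) ≈ 0.4344
After an electrical test='pass': P(defective) = 0.6·0.4344 / (0.6·0.4344 + 0.75·0.5656) ≈ 0.3806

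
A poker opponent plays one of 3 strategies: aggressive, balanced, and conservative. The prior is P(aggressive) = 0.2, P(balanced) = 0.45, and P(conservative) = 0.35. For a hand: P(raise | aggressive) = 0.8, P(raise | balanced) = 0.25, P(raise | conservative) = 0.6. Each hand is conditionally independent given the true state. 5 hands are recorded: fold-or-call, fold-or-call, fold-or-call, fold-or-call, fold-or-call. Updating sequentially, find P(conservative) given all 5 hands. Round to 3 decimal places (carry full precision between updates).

After 'fold-or-call': normaliser = 0.2·0.2000 + 0.75·0.4500 + 0.4·0.3500; P(aggressive) ≈ 0.0773, P(balanced) ≈ 0.6522, P(conservative) ≈ 0.2705
After 'fold-or-call': normaliser = 0.2·0.0773 + 0.75·0.6522 + 0.4·0.2705; P(aggressive) ≈ 0.0252, P(balanced) ≈ 0.7982, P(conservative) ≈ 0.1766
After 'fold-or-call': normaliser = 0.2·0.0252 + 0.75·0.7982 + 0.4·0.1766; P(aggressive) ≈ 0.0075, P(balanced) ≈ 0.8878, P(conservative) ≈ 0.1047
After 'fold-or-call': normaliser = 0.2·0.0075 + 0.75·0.8878 + 0.4·0.1047; P(aggressive) ≈ 0.0021, P(balanced) ≈ 0.9388, P(conservative) ≈ 0.0591
After 'fold-or-call': normaliser = 0.2·0.0021 + 0.75·0.9388 + 0.4·0.0591; P(aggressive) ≈ 0.0006, P(balanced) ≈ 0.9670, P(conservative) ≈ 0.0325

0.032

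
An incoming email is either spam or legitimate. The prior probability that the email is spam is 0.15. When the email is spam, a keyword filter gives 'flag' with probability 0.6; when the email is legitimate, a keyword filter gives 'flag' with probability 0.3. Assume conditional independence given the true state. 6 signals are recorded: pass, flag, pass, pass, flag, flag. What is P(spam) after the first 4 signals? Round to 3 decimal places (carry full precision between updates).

After 'pass': P(spam) = 0.4·0.1500 / (0.4·0.1500 + 0.7·0.8500) ≈ 0.0916
After 'flag': P(spam) = 0.6·0.0916 / (0.6·0.0916 + 0.3·0.9084) ≈ 0.1678
After 'pass': P(spam) = 0.4·0.1678 / (0.4·0.1678 + 0.7·0.8322) ≈ 0.1033
After 'pass': P(spam) = 0.4·0.1033 / (0.4·0.1033 + 0.7·0.8967) ≈ 0.0618

0.062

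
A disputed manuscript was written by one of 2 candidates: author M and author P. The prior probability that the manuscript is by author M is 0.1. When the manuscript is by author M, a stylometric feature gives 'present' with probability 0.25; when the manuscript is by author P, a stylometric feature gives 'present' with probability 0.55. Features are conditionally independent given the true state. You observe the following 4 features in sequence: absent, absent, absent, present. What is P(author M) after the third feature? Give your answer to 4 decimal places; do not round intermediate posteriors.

0.3397

Each posterior becomes the prior for the next update.
After 'absent': P(author M) = 0.75·0.1000 / (0.75·0.1000 + 0.45·0.9000) ≈ 0.1562
After 'absent': P(author M) = 0.75·0.1562 / (0.75·0.1562 + 0.45·0.8438) ≈ 0.2358
After 'absent': P(author M) = 0.75·0.2358 / (0.75·0.2358 + 0.45·0.7642) ≈ 0.3397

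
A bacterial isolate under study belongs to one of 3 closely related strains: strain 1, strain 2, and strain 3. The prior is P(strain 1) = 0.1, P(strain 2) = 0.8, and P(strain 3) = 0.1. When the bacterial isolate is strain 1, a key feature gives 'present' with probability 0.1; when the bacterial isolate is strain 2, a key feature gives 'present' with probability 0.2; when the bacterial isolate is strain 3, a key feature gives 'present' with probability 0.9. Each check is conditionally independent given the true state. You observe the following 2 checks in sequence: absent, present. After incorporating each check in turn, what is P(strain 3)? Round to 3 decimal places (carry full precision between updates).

0.062

After 'absent': normaliser = 0.9·0.1000 + 0.8·0.8000 + 0.1·0.1000; P(strain 1) ≈ 0.1216, P(strain 2) ≈ 0.8649, P(strain 3) ≈ 0.0135
After 'present': normaliser = 0.1·0.1216 + 0.2·0.8649 + 0.9·0.0135; P(strain 1) ≈ 0.0616, P(strain 2) ≈ 0.8767, P(strain 3) ≈ 0.0616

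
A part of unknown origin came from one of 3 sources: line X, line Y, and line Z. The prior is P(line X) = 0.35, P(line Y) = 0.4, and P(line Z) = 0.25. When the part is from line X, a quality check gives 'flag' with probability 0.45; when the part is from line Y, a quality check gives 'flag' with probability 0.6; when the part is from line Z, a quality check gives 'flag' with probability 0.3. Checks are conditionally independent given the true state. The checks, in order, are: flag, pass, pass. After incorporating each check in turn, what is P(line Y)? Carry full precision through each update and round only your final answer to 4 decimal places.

0.3127

After 'flag': normaliser = 0.45·0.3500 + 0.6·0.4000 + 0.3·0.2500; P(line X) ≈ 0.3333, P(line Y) ≈ 0.5079, P(line Z) ≈ 0.1587
After 'pass': normaliser = 0.55·0.3333 + 0.4·0.5079 + 0.7·0.1587; P(line X) ≈ 0.3684, P(line Y) ≈ 0.4083, P(line Z) ≈ 0.2233
After 'pass': normaliser = 0.55·0.3684 + 0.4·0.4083 + 0.7·0.2233; P(line X) ≈ 0.3880, P(line Y) ≈ 0.3127, P(line Z) ≈ 0.2993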